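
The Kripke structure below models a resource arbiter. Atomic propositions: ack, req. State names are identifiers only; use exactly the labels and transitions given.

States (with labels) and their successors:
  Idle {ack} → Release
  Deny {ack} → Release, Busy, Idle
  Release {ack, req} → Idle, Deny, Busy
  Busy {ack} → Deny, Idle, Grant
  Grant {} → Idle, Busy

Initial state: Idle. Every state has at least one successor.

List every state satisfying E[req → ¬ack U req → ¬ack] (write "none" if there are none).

{Idle, Deny, Busy, Grant}

States satisfying req → ¬ack: {Idle, Deny, Busy, Grant}.
States satisfying E[req → ¬ack U req → ¬ack]: {Idle, Deny, Busy, Grant}.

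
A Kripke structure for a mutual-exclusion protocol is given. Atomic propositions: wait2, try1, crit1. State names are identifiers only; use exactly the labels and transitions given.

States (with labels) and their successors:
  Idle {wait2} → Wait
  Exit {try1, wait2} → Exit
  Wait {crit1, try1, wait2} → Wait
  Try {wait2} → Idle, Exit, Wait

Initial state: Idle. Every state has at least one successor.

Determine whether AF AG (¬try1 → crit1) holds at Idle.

States satisfying AG (¬try1 → crit1): {Exit, Wait}.
States satisfying AF AG (¬try1 → crit1): {Idle, Exit, Wait, Try}.
Idle ∈ Sat(AF AG (¬try1 → crit1)).

Yes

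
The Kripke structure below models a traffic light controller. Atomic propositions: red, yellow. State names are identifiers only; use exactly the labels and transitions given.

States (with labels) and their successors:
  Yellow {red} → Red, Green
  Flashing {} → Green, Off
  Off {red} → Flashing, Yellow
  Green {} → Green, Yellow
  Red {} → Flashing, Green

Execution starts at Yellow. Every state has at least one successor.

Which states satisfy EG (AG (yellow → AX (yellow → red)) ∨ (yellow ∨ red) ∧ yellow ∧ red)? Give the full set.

{Yellow, Flashing, Off, Green, Red}

States satisfying EG (AG (yellow → AX (yellow → red)) ∨ (yellow ∨ red) ∧ yellow ∧ red): {Yellow, Flashing, Off, Green, Red}.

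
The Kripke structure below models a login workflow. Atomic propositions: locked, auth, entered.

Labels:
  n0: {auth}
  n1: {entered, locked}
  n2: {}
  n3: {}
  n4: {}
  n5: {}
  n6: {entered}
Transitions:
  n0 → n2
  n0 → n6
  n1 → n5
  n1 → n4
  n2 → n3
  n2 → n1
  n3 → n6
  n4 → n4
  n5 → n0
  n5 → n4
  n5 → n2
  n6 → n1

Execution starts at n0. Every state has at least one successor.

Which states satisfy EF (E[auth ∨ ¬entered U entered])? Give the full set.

States satisfying E[auth ∨ ¬entered U entered]: {n0, n1, n2, n3, n5, n6}.
States satisfying EF (E[auth ∨ ¬entered U entered]): {n0, n1, n2, n3, n5, n6}.

{n0, n1, n2, n3, n5, n6}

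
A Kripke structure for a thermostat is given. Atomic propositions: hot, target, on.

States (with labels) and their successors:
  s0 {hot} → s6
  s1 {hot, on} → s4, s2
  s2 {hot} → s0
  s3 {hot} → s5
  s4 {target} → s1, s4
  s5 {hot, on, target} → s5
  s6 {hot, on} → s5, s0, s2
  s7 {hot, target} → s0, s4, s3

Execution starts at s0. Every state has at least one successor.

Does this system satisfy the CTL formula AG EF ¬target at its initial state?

Violated

States satisfying EF ¬target: {s0, s1, s2, s3, s4, s6, s7}.
States satisfying AG EF ¬target: ∅.
s5 is reachable from s0 and violates EF ¬target, so AG fails at s0.
s0 ∉ Sat(AG EF ¬target).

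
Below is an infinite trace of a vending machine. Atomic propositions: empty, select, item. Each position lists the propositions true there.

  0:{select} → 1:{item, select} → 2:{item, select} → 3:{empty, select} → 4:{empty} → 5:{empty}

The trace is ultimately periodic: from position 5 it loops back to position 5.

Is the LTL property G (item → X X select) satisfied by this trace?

item → X X select must hold at every position from 0 onward. It fails at position 2, so G (item → X X select) is false.
Positions where item holds: 1, 2.
Check X X select at each: 1→ok, 2→fails.

Violated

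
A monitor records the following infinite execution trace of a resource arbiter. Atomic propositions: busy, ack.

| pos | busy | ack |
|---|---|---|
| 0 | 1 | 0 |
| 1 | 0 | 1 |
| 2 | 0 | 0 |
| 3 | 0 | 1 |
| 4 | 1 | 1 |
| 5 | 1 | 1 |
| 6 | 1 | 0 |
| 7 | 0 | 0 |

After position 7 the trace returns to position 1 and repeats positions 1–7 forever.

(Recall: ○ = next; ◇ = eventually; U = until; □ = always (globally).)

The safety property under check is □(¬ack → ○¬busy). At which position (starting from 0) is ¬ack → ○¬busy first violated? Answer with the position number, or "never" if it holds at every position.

¬ack → ○¬busy holds at every position 0..7, and those are all the positions the trace ever visits, so the invariant □(¬ack → ○¬busy) is never violated.

never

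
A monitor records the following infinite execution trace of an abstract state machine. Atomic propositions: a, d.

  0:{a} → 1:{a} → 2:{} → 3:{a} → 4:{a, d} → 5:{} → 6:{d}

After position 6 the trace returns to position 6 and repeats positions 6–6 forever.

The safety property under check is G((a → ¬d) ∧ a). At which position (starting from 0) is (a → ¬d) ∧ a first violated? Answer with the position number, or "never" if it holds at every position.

2

Check (a → ¬d) ∧ a at each position in order: 0 ✓, 1 ✓.
At position 2 the labels are {}, so (a → ¬d) ∧ a is false there. This is the first violation.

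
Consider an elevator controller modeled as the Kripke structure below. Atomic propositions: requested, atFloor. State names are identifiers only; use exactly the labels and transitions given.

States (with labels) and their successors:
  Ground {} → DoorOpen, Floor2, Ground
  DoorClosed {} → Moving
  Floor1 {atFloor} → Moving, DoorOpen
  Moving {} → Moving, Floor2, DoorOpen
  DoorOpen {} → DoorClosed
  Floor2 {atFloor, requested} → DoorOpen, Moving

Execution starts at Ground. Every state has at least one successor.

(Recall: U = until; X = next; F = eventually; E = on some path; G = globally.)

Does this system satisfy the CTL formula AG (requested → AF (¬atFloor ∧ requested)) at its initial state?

States satisfying requested → AF (¬atFloor ∧ requested): {Ground, DoorClosed, Floor1, Moving, DoorOpen}.
States satisfying AG (requested → AF (¬atFloor ∧ requested)): ∅.
Floor2 is reachable from Ground and violates requested → AF (¬atFloor ∧ requested), so AG fails at Ground.
Ground ∉ Sat(AG (requested → AF (¬atFloor ∧ requested))).

Does not hold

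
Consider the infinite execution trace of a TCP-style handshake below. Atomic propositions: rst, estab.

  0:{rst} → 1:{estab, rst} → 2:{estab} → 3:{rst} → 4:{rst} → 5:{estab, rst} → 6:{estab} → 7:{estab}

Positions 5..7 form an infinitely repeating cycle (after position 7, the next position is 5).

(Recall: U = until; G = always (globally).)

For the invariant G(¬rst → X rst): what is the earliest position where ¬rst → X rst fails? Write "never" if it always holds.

6

Check ¬rst → X rst at each position in order: 0 ✓, 1 ✓, 2 ✓, 3 ✓, 4 ✓, 5 ✓.
At position 6 the labels are {estab} and the next position 7 has {estab}, so ¬rst → X rst is false there. This is the first violation.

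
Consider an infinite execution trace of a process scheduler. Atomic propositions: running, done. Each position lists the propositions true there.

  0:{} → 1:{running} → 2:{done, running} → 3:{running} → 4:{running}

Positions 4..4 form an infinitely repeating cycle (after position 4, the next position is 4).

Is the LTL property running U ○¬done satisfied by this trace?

Walking from position 0: ○¬done first holds at position 0, and running holds at every earlier position along the way, so running U ○¬done holds.

Holds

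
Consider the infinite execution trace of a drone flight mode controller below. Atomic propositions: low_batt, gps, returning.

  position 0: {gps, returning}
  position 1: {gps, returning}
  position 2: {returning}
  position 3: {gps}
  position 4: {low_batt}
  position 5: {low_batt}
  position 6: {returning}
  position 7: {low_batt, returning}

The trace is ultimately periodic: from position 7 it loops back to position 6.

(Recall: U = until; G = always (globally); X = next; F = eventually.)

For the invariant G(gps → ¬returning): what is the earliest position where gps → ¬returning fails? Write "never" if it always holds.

0

At position 0 the labels are {gps, returning}, so gps → ¬returning is false there. This is the first violation.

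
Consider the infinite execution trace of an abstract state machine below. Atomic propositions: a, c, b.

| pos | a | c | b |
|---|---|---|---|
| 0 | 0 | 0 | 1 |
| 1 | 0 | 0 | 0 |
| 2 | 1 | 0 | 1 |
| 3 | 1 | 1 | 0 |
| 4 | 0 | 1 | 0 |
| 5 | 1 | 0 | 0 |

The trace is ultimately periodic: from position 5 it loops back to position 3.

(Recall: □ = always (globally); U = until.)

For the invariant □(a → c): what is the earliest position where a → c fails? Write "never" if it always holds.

2

Check a → c at each position in order: 0 ✓, 1 ✓.
At position 2 the labels are {a, b}, so a → c is false there. This is the first violation.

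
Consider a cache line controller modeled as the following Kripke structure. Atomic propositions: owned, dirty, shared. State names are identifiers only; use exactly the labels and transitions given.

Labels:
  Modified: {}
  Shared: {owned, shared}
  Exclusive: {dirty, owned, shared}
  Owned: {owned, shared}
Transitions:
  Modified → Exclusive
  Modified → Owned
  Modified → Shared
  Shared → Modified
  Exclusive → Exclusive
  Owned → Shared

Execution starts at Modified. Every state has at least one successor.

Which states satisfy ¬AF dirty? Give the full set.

States satisfying dirty: {Exclusive}.
States satisfying AF dirty: {Exclusive}.
States satisfying ¬AF dirty: {Modified, Shared, Owned}.

{Modified, Shared, Owned}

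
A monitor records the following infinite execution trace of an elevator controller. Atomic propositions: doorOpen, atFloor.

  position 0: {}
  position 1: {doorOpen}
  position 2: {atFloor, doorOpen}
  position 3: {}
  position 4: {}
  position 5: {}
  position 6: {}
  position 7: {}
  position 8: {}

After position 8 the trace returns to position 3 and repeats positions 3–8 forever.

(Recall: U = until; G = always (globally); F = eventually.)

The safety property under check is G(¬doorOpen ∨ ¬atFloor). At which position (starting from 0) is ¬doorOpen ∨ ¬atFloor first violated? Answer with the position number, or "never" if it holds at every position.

2

Check ¬doorOpen ∨ ¬atFloor at each position in order: 0 ✓, 1 ✓.
At position 2 the labels are {atFloor, doorOpen}, so ¬doorOpen ∨ ¬atFloor is false there. This is the first violation.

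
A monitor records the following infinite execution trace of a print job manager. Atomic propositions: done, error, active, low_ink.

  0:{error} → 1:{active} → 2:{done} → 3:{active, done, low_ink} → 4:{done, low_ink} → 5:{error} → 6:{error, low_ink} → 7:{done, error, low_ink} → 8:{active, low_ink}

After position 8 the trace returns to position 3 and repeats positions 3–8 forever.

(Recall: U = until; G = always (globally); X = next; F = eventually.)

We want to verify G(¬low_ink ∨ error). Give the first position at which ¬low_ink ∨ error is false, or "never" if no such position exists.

Check ¬low_ink ∨ error at each position in order: 0 ✓, 1 ✓, 2 ✓.
At position 3 the labels are {active, done, low_ink}, so ¬low_ink ∨ error is false there. This is the first violation.

3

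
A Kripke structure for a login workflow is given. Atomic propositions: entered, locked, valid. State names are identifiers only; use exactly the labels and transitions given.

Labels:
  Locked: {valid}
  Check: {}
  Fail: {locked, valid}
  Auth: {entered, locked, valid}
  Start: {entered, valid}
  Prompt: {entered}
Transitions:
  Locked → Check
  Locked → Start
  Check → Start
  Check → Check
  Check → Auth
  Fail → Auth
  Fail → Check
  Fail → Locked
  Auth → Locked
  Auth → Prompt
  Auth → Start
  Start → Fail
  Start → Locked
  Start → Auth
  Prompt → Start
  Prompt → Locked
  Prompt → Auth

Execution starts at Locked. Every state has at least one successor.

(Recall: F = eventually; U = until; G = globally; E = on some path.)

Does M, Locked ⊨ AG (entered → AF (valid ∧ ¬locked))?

States satisfying entered → AF (valid ∧ ¬locked): {Locked, Check, Fail, Start}.
States satisfying AG (entered → AF (valid ∧ ¬locked)): ∅.
Auth is reachable from Locked and violates entered → AF (valid ∧ ¬locked), so AG fails at Locked.
Locked ∉ Sat(AG (entered → AF (valid ∧ ¬locked))).

Does not hold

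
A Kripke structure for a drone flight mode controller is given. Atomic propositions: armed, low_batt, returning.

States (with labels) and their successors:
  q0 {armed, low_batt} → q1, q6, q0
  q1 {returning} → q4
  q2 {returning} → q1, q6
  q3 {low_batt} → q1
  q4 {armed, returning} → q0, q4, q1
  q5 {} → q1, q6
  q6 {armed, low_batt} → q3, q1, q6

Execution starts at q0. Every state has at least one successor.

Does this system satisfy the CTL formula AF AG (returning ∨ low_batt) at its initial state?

Satisfied

States satisfying AG (returning ∨ low_batt): {q0, q1, q2, q3, q4, q6}.
States satisfying AF AG (returning ∨ low_batt): {q0, q1, q2, q3, q4, q5, q6}.
q0 ∈ Sat(AF AG (returning ∨ low_batt)).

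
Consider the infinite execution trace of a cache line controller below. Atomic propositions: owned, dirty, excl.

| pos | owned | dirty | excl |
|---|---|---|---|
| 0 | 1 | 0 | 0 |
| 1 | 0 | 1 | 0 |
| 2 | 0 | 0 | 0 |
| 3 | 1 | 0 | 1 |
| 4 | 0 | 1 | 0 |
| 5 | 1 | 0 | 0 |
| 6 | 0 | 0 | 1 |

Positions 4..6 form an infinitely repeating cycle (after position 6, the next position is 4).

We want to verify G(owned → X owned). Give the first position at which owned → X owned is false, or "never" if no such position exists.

0

At position 0 the labels are {owned} and the next position 1 has {dirty}, so owned → X owned is false there. This is the first violation.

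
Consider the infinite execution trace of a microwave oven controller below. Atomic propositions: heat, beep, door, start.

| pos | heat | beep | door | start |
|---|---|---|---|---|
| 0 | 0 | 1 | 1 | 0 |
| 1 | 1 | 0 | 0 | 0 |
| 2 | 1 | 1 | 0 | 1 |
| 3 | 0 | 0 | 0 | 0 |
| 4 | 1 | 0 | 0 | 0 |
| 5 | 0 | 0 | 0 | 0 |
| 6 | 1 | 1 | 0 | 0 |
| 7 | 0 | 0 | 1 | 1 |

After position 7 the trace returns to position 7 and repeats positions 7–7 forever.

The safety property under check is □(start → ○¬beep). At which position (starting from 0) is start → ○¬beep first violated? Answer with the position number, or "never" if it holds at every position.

start → ○¬beep holds at every position 0..7, and those are all the positions the trace ever visits, so the invariant □(start → ○¬beep) is never violated.

never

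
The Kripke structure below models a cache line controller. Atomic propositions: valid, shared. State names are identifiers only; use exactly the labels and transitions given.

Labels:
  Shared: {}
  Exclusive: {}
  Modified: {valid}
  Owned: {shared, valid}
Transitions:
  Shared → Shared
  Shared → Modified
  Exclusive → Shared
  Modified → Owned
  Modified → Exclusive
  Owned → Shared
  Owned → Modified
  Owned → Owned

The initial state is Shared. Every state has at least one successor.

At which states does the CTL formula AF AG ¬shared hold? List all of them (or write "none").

States satisfying AG ¬shared: ∅.
States satisfying AF AG ¬shared: ∅.

none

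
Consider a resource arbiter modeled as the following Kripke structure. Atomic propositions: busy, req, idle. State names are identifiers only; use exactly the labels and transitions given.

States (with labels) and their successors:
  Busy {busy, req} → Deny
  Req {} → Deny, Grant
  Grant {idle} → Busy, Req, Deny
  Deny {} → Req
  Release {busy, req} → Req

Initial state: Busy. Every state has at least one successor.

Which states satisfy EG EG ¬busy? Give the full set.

States satisfying EG ¬busy: {Req, Grant, Deny}.
States satisfying EG EG ¬busy: {Req, Grant, Deny}.

{Req, Grant, Deny}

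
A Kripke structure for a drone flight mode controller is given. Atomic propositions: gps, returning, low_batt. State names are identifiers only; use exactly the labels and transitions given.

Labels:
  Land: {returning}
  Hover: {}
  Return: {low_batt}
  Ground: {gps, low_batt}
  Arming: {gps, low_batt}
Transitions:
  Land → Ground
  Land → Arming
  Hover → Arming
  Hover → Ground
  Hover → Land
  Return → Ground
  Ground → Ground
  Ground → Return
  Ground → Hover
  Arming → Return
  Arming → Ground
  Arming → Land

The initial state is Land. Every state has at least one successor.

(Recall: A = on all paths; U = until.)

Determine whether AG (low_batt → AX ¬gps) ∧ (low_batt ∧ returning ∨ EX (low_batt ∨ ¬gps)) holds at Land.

States satisfying low_batt → AX ¬gps: {Land, Hover}.
States satisfying AG (low_batt → AX ¬gps): ∅.
States satisfying low_batt ∧ returning: ∅.
States satisfying low_batt ∨ ¬gps: {Land, Hover, Return, Ground, Arming}.
States satisfying EX (low_batt ∨ ¬gps): {Land, Hover, Return, Ground, Arming}.
States satisfying low_batt ∧ returning ∨ EX (low_batt ∨ ¬gps): {Land, Hover, Return, Ground, Arming}.
States satisfying AG (low_batt → AX ¬gps) ∧ (low_batt ∧ returning ∨ EX (low_batt ∨ ¬gps)): ∅.
Land ∉ Sat(AG (low_batt → AX ¬gps) ∧ (low_batt ∧ returning ∨ EX (low_batt ∨ ¬gps))).

Violated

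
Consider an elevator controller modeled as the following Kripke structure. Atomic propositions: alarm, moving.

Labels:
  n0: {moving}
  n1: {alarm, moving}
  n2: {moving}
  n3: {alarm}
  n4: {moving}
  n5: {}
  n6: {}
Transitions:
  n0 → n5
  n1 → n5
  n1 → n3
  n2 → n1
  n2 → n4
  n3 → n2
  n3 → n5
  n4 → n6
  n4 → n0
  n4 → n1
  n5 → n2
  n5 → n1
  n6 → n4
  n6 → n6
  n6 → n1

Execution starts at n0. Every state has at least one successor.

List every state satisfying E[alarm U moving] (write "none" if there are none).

{n0, n1, n2, n3, n4}

States satisfying alarm: {n1, n3}.
States satisfying moving: {n0, n1, n2, n4}.
States satisfying E[alarm U moving]: {n0, n1, n2, n3, n4}.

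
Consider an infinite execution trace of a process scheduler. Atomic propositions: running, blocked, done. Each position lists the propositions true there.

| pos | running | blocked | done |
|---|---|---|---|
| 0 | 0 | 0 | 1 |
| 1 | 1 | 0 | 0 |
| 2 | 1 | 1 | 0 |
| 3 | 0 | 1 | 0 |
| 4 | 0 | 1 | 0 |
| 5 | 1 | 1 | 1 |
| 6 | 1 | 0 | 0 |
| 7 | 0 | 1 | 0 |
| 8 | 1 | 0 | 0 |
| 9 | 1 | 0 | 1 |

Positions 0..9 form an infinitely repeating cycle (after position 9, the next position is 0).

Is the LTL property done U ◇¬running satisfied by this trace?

Walking from position 0: ◇¬running first holds at position 0, and done holds at every earlier position along the way, so done U ◇¬running holds.

Holds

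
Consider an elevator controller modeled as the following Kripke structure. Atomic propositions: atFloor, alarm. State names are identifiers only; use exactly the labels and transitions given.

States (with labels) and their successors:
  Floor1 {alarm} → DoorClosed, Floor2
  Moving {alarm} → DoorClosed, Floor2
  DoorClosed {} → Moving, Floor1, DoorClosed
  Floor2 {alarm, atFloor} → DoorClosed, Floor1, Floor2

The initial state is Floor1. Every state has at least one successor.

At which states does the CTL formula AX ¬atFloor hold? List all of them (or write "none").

States satisfying ¬atFloor: {Floor1, Moving, DoorClosed}.
States satisfying AX ¬atFloor: {DoorClosed}.

{DoorClosed}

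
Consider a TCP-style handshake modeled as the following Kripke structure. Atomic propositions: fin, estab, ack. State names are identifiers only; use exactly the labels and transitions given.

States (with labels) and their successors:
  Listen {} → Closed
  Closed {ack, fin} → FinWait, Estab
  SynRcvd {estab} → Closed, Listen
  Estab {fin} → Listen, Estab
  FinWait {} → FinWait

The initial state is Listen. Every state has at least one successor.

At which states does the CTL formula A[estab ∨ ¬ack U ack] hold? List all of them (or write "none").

States satisfying estab ∨ ¬ack: {Listen, SynRcvd, Estab, FinWait}.
States satisfying ack: {Closed}.
States satisfying A[estab ∨ ¬ack U ack]: {Listen, Closed, SynRcvd}.

{Listen, Closed, SynRcvd}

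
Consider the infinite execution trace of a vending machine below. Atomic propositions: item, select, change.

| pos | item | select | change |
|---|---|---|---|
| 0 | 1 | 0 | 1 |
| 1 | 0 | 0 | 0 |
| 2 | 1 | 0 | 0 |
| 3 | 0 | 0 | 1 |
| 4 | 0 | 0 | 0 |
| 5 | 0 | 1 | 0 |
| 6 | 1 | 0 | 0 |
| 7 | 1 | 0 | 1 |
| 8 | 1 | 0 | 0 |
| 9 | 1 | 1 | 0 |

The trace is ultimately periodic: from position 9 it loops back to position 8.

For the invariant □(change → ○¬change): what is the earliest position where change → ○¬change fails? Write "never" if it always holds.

never

change → ○¬change holds at every position 0..9, and those are all the positions the trace ever visits, so the invariant □(change → ○¬change) is never violated.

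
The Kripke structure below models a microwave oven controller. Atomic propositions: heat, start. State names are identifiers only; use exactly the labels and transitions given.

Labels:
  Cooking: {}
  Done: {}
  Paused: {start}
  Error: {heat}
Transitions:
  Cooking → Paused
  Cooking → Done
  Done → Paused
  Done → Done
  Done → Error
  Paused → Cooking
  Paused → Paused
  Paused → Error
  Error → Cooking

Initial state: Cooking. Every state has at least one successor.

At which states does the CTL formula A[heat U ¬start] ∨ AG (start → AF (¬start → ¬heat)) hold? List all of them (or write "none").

{Cooking, Done, Paused, Error}

States satisfying heat: {Error}.
States satisfying ¬start: {Cooking, Done, Error}.
States satisfying A[heat U ¬start]: {Cooking, Done, Error}.
States satisfying start → AF (¬start → ¬heat): {Cooking, Done, Paused, Error}.
States satisfying AG (start → AF (¬start → ¬heat)): {Cooking, Done, Paused, Error}.
States satisfying A[heat U ¬start] ∨ AG (start → AF (¬start → ¬heat)): {Cooking, Done, Paused, Error}.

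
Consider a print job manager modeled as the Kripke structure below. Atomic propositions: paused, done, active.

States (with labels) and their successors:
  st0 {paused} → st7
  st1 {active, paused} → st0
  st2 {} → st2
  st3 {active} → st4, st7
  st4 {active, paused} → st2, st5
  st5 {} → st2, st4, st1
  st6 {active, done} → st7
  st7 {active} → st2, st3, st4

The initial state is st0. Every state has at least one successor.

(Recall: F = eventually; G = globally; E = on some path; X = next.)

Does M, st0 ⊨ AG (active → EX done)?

No

States satisfying active → EX done: {st0, st2, st5}.
States satisfying AG (active → EX done): {st2}.
st1 is reachable from st0 and violates active → EX done, so AG fails at st0.
st0 ∉ Sat(AG (active → EX done)).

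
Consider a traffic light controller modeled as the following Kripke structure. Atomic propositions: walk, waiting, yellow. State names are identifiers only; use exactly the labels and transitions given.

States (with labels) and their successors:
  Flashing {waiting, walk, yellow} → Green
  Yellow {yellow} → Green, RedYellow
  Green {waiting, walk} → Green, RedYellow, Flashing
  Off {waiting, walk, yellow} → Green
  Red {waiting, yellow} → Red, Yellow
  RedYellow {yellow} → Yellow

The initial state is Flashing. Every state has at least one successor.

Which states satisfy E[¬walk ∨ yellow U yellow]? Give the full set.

States satisfying ¬walk ∨ yellow: {Flashing, Yellow, Off, Red, RedYellow}.
States satisfying yellow: {Flashing, Yellow, Off, Red, RedYellow}.
States satisfying E[¬walk ∨ yellow U yellow]: {Flashing, Yellow, Off, Red, RedYellow}.

{Flashing, Yellow, Off, Red, RedYellow}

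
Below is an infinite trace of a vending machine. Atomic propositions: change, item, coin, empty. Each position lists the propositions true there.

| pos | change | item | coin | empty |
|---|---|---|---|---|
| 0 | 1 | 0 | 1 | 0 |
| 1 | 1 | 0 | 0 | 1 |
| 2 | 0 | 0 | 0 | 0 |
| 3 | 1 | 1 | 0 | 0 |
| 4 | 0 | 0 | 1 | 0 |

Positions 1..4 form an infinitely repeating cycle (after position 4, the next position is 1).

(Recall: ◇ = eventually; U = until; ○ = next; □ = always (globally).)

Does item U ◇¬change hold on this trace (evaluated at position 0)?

Yes

Walking from position 0: ◇¬change first holds at position 0, and item holds at every earlier position along the way, so item U ◇¬change holds.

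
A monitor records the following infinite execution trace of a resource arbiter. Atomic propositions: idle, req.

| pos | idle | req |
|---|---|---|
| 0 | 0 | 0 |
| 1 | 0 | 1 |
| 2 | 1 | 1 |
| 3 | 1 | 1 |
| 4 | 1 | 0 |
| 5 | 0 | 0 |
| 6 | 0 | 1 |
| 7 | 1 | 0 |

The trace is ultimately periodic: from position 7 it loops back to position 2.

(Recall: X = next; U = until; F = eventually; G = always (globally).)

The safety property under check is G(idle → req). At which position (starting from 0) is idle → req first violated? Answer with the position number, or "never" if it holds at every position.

Check idle → req at each position in order: 0 ✓, 1 ✓, 2 ✓, 3 ✓.
At position 4 the labels are {idle}, so idle → req is false there. This is the first violation.

4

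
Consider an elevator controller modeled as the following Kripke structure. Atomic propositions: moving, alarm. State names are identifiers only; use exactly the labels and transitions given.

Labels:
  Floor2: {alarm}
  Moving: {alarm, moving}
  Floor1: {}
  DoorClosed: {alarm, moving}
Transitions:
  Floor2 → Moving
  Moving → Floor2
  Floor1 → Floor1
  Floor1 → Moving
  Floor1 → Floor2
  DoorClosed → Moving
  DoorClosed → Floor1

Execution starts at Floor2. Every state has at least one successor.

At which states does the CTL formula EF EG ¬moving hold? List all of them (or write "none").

{Floor1, DoorClosed}

States satisfying EG ¬moving: {Floor1}.
States satisfying EF EG ¬moving: {Floor1, DoorClosed}.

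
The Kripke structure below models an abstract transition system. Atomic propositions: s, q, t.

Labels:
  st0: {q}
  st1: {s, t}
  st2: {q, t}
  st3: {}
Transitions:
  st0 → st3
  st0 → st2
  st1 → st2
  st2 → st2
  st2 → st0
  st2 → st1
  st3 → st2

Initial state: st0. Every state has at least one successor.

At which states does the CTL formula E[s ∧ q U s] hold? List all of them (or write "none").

States satisfying s ∧ q: ∅.
States satisfying s: {st1}.
States satisfying E[s ∧ q U s]: {st1}.

{st1}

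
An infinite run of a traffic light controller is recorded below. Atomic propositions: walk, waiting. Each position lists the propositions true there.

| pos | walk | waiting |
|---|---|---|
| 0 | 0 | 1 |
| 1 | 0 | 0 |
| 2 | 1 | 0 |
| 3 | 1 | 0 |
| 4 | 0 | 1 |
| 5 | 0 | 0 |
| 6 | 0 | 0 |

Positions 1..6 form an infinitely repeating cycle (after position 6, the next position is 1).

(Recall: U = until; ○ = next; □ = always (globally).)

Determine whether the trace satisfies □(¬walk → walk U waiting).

¬walk → walk U waiting must hold at every position from 0 onward. It fails at position 1, so □(¬walk → walk U waiting) is false.
Positions where ¬walk holds: 0, 1, 4, 5, 6.
Check walk U waiting at each: 0→ok, 1→fails, 4→ok, 5→fails, 6→fails.

Does not hold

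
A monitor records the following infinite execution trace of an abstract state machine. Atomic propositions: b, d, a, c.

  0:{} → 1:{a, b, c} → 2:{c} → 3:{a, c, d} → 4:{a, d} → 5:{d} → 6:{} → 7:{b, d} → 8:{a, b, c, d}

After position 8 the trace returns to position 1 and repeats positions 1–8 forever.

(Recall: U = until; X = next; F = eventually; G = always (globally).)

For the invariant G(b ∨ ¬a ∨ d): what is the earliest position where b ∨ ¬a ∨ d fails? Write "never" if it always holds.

b ∨ ¬a ∨ d holds at every position 0..8, and those are all the positions the trace ever visits, so the invariant G(b ∨ ¬a ∨ d) is never violated.

never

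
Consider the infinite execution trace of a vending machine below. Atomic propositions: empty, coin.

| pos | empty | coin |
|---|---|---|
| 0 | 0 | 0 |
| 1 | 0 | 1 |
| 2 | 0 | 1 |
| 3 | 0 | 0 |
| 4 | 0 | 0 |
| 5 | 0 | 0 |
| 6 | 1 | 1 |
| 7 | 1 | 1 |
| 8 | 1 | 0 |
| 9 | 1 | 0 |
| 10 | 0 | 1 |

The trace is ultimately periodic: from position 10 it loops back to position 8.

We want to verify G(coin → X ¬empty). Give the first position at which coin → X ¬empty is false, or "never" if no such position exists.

6

Check coin → X ¬empty at each position in order: 0 ✓, 1 ✓, 2 ✓, 3 ✓, 4 ✓, 5 ✓.
At position 6 the labels are {coin, empty} and the next position 7 has {coin, empty}, so coin → X ¬empty is false there. This is the first violation.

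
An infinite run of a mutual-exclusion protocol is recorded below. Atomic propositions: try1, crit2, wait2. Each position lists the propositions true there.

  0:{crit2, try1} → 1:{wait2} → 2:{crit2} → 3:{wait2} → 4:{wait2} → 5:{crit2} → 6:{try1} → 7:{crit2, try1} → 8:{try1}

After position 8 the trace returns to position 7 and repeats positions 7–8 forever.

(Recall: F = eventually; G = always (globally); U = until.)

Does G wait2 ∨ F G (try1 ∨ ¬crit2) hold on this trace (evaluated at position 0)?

Satisfied

wait2 must hold at every position from 0 onward. It fails at position 0, so G wait2 is false.
G (try1 ∨ ¬crit2) holds at position 6, which is reachable from 0, so F G (try1 ∨ ¬crit2) holds.
At position 0: G wait2 is false; F G (try1 ∨ ¬crit2) is true; so G wait2 ∨ F G (try1 ∨ ¬crit2) is true.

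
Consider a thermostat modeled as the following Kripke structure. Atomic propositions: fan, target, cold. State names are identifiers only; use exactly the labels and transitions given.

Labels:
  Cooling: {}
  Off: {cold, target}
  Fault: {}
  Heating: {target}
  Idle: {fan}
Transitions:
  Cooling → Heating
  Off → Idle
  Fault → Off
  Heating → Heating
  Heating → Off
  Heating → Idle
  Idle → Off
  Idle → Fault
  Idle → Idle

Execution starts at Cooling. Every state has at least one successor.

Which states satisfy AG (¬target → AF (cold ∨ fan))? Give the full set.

States satisfying ¬target → AF (cold ∨ fan): {Off, Fault, Heating, Idle}.
States satisfying AG (¬target → AF (cold ∨ fan)): {Off, Fault, Heating, Idle}.

{Off, Fault, Heating, Idle}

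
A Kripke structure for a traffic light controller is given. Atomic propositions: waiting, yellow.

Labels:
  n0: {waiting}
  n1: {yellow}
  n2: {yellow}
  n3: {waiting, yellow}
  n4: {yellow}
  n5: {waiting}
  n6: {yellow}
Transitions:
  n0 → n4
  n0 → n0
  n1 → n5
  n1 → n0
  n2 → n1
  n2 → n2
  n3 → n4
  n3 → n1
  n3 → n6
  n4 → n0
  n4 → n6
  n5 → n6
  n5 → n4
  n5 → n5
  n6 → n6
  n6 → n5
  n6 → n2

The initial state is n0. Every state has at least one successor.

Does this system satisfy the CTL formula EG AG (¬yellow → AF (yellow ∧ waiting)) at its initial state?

No

States satisfying AG (¬yellow → AF (yellow ∧ waiting)): ∅.
States satisfying EG AG (¬yellow → AF (yellow ∧ waiting)): ∅.
No suitable path/successor from n0 witnesses the formula.
n0 ∉ Sat(EG AG (¬yellow → AF (yellow ∧ waiting))).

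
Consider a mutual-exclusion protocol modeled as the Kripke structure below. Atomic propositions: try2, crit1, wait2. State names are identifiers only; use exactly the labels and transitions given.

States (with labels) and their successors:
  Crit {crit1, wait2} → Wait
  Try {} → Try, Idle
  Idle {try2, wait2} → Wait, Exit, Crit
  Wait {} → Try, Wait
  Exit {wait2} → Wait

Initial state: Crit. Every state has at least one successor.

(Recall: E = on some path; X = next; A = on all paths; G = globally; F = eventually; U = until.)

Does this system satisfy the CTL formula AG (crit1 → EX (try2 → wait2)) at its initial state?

Satisfied

States satisfying crit1 → EX (try2 → wait2): {Crit, Try, Idle, Wait, Exit}.
States satisfying AG (crit1 → EX (try2 → wait2)): {Crit, Try, Idle, Wait, Exit}.
Every state reachable from Crit satisfies crit1 → EX (try2 → wait2).
Crit ∈ Sat(AG (crit1 → EX (try2 → wait2))).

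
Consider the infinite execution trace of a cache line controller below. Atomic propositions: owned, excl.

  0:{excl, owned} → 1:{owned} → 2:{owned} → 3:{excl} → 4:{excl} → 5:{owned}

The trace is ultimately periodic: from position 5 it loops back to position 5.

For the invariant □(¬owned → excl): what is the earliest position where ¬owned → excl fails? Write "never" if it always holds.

¬owned → excl holds at every position 0..5, and those are all the positions the trace ever visits, so the invariant □(¬owned → excl) is never violated.

never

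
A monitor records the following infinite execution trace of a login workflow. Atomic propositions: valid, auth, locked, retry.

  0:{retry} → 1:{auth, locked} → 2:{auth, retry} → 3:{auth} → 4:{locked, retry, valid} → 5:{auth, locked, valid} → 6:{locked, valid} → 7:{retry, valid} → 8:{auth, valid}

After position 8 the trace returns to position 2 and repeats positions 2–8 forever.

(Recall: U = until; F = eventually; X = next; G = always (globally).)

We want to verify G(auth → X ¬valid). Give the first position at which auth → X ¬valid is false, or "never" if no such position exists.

3

Check auth → X ¬valid at each position in order: 0 ✓, 1 ✓, 2 ✓.
At position 3 the labels are {auth} and the next position 4 has {locked, retry, valid}, so auth → X ¬valid is false there. This is the first violation.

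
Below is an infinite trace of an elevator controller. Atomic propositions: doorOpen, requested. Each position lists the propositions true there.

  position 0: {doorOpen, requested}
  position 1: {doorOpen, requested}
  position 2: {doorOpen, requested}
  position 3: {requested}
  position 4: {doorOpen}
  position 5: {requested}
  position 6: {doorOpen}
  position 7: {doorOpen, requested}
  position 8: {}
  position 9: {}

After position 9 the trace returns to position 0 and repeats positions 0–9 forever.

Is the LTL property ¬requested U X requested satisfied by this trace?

Yes

Walking from position 0: X requested first holds at position 0, and ¬requested holds at every earlier position along the way, so ¬requested U X requested holds.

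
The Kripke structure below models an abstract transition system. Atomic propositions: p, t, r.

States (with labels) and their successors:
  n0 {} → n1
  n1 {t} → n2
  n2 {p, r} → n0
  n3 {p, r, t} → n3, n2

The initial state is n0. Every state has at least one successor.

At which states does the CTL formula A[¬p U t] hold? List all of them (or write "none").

States satisfying ¬p: {n0, n1}.
States satisfying t: {n1, n3}.
States satisfying A[¬p U t]: {n0, n1, n3}.

{n0, n1, n3}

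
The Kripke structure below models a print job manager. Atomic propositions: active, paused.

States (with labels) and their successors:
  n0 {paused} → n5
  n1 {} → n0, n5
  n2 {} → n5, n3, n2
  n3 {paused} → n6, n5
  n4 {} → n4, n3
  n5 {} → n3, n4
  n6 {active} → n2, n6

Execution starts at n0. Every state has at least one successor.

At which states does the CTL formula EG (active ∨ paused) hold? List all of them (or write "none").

{n3, n6}

States satisfying active ∨ paused: {n0, n3, n6}.
States satisfying EG (active ∨ paused): {n3, n6}.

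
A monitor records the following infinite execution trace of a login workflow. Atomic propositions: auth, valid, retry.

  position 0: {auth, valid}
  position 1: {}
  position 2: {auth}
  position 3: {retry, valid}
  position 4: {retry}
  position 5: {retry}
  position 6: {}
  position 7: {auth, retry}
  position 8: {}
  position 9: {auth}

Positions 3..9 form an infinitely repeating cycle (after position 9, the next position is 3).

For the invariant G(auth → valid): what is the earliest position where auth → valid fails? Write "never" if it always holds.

2

Check auth → valid at each position in order: 0 ✓, 1 ✓.
At position 2 the labels are {auth}, so auth → valid is false there. This is the first violation.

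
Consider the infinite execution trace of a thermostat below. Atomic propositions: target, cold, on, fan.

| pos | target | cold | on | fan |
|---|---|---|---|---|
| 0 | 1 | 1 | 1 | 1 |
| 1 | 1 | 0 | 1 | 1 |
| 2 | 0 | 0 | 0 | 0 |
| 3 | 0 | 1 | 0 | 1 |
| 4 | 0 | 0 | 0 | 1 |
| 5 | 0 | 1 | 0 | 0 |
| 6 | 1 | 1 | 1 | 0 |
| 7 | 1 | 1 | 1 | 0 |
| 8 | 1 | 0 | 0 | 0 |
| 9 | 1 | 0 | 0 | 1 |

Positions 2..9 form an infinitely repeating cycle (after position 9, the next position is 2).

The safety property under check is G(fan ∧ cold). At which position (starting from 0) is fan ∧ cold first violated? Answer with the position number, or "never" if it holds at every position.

1

Check fan ∧ cold at each position in order: 0 ✓.
At position 1 the labels are {fan, on, target}, so fan ∧ cold is false there. This is the first violation.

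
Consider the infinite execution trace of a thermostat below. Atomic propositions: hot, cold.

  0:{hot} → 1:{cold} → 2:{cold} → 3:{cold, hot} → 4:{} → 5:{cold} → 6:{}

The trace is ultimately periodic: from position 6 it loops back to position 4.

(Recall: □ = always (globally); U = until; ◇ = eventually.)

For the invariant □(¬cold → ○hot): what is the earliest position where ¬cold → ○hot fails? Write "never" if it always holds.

At position 0 the labels are {hot} and the next position 1 has {cold}, so ¬cold → ○hot is false there. This is the first violation.

0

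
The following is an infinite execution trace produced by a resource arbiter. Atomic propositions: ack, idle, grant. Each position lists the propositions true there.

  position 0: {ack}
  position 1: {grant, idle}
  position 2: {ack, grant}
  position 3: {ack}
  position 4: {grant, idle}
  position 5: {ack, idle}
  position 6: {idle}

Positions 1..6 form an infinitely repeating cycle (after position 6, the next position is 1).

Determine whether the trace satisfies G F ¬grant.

Yes

F ¬grant holds at every position 0..6, and those are all positions ever visited, so G F ¬grant holds.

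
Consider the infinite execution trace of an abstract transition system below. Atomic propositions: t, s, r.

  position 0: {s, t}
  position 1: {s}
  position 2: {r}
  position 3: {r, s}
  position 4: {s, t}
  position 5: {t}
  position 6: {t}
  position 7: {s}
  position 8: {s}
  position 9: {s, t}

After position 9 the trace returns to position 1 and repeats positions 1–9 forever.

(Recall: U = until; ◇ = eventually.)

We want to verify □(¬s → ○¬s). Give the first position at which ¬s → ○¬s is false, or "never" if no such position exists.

2

Check ¬s → ○¬s at each position in order: 0 ✓, 1 ✓.
At position 2 the labels are {r} and the next position 3 has {r, s}, so ¬s → ○¬s is false there. This is the first violation.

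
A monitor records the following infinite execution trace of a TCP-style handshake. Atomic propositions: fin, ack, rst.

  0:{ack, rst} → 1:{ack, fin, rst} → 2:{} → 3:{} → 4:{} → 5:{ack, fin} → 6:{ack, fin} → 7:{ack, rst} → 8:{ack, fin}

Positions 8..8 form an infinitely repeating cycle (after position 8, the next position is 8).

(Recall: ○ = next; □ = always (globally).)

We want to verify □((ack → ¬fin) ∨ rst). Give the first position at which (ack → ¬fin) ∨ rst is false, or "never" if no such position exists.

Check (ack → ¬fin) ∨ rst at each position in order: 0 ✓, 1 ✓, 2 ✓, 3 ✓, 4 ✓.
At position 5 the labels are {ack, fin}, so (ack → ¬fin) ∨ rst is false there. This is the first violation.

5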